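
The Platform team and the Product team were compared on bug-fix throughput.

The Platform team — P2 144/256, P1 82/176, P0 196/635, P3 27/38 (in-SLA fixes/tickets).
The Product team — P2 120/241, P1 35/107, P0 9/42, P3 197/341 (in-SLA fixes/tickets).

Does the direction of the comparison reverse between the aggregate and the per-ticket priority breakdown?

P2: the Platform team 144/256 = 56.2%, the Product team 120/241 = 49.8% → the Platform team
P1: the Platform team 82/176 = 46.6%, the Product team 35/107 = 32.7% → the Platform team
P0: the Platform team 196/635 = 30.9%, the Product team 9/42 = 21.4% → the Platform team
P3: the Platform team 27/38 = 71.1%, the Product team 197/341 = 57.8% → the Platform team
Overall: the Platform team 449/1105 = 40.6%, the Product team 361/731 = 49.4% → the Product team
The Platform team wins each ticket group but the Product team wins overall — the comparison reverses. The Platform team's tickets skew toward P0, which has a lower base rate.

Yes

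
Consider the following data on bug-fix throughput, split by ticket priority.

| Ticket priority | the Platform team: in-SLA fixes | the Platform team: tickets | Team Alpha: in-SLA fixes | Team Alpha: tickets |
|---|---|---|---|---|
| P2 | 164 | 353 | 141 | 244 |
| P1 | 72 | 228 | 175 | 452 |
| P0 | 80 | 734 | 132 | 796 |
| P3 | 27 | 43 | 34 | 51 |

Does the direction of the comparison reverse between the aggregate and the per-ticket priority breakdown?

P2: the Platform team 164/353 = 46.5%, Team Alpha 141/244 = 57.8% → Team Alpha
P1: the Platform team 72/228 = 31.6%, Team Alpha 175/452 = 38.7% → Team Alpha
P0: the Platform team 80/734 = 10.9%, Team Alpha 132/796 = 16.6% → Team Alpha
P3: the Platform team 27/43 = 62.8%, Team Alpha 34/51 = 66.7% → Team Alpha
Overall: the Platform team 343/1358 = 25.3%, Team Alpha 482/1543 = 31.2% → Team Alpha
Team Alpha wins overall and in every ticket group — no reversal.

No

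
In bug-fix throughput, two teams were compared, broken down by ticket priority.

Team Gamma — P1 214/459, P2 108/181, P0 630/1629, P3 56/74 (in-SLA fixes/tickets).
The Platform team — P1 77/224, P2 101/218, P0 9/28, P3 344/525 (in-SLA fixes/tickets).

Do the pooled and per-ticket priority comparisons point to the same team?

No

P1: Team Gamma 214/459 = 46.6%, the Platform team 77/224 = 34.4% → Team Gamma
P2: Team Gamma 108/181 = 59.7%, the Platform team 101/218 = 46.3% → Team Gamma
P0: Team Gamma 630/1629 = 38.7%, the Platform team 9/28 = 32.1% → Team Gamma
P3: Team Gamma 56/74 = 75.7%, the Platform team 344/525 = 65.5% → Team Gamma
Overall: Team Gamma 1008/2343 = 43.0%, the Platform team 531/995 = 53.4% → the Platform team
Team Gamma wins each ticket group but the Platform team wins overall — the comparison reverses. Team Gamma's tickets skew toward P0, which has a lower base rate.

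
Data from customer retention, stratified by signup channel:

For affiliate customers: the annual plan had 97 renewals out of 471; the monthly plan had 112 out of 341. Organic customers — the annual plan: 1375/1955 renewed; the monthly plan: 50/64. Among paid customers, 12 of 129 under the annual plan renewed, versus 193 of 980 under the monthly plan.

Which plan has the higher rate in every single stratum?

Affiliate: the annual plan 97/471 = 20.6%, the monthly plan 112/341 = 32.8% → the monthly plan
Organic: the annual plan 1375/1955 = 70.3%, the monthly plan 50/64 = 78.1% → the monthly plan
Paid: the annual plan 12/129 = 9.3%, the monthly plan 193/980 = 19.7% → the monthly plan
The monthly plan has the higher rate in all 3 groups.

the monthly plan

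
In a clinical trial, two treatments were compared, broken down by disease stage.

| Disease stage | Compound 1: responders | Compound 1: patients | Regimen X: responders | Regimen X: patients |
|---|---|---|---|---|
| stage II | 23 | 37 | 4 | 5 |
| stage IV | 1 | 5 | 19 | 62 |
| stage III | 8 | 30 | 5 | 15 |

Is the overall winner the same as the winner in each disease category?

Stage II: Compound 1 23/37 = 62.2%, Regimen X 4/5 = 80.0% → Regimen X
Stage IV: Compound 1 1/5 = 20.0%, Regimen X 19/62 = 30.6% → Regimen X
Stage III: Compound 1 8/30 = 26.7%, Regimen X 5/15 = 33.3% → Regimen X
Overall: Compound 1 32/72 = 44.4%, Regimen X 28/82 = 34.1% → Compound 1
Regimen X wins each disease group but Compound 1 wins overall — the comparison reverses. Regimen X's patients skew toward stage IV, which has a lower base rate.

No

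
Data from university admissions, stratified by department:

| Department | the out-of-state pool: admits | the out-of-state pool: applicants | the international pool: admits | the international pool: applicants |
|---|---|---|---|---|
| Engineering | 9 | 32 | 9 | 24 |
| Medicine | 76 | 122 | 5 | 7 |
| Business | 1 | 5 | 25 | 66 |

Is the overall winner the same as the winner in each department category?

Engineering: the out-of-state pool 9/32 = 28.1%, the international pool 9/24 = 37.5% → the international pool
Medicine: the out-of-state pool 76/122 = 62.3%, the international pool 5/7 = 71.4% → the international pool
Business: the out-of-state pool 1/5 = 20.0%, the international pool 25/66 = 37.9% → the international pool
Overall: the out-of-state pool 86/159 = 54.1%, the international pool 39/97 = 40.2% → the out-of-state pool
The international pool wins each department group but the out-of-state pool wins overall — the comparison reverses. The international pool's applicants skew toward Business, which has a lower base rate.

No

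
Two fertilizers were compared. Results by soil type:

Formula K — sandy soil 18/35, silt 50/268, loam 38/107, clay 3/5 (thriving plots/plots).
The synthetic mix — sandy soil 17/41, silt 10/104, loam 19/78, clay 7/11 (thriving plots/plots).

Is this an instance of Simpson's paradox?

Sandy soil: Formula K 18/35 = 51.4%, the synthetic mix 17/41 = 41.5% → Formula K
Silt: Formula K 50/268 = 18.7%, the synthetic mix 10/104 = 9.6% → Formula K
Loam: Formula K 38/107 = 35.5%, the synthetic mix 19/78 = 24.4% → Formula K
Clay: Formula K 3/5 = 60.0%, the synthetic mix 7/11 = 63.6% → the synthetic mix
Overall: Formula K 109/415 = 26.3%, the synthetic mix 53/234 = 22.6% → Formula K
Neither sweeps: Formula K wins 3 of 4 groups, the synthetic mix wins 1. Formula K wins overall but not every group — no Simpson reversal.

No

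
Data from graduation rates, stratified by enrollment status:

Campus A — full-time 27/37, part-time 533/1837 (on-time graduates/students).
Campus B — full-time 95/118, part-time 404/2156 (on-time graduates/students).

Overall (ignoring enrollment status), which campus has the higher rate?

Campus A

Full-time: Campus A 27/37 = 73.0%, Campus B 95/118 = 80.5% → Campus B
Part-time: Campus A 533/1837 = 29.0%, Campus B 404/2156 = 18.7% → Campus A
Overall: Campus A 560/1874 = 29.9%, Campus B 499/2274 = 21.9% → Campus A
(Neither sweeps every enrollment group, but Campus A has the higher pooled rate.)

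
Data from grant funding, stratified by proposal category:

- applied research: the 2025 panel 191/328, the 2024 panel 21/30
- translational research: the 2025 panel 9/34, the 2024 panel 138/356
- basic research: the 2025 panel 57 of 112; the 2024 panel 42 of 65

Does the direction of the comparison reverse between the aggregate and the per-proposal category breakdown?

Yes

Applied research: the 2025 panel 191/328 = 58.2%, the 2024 panel 21/30 = 70.0% → the 2024 panel
Translational research: the 2025 panel 9/34 = 26.5%, the 2024 panel 138/356 = 38.8% → the 2024 panel
Basic research: the 2025 panel 57/112 = 50.9%, the 2024 panel 42/65 = 64.6% → the 2024 panel
Overall: the 2025 panel 257/474 = 54.2%, the 2024 panel 201/451 = 44.6% → the 2025 panel
The 2024 panel wins each proposal group but the 2025 panel wins overall — the comparison reverses. The 2024 panel's proposals skew toward translational research, which has a lower base rate.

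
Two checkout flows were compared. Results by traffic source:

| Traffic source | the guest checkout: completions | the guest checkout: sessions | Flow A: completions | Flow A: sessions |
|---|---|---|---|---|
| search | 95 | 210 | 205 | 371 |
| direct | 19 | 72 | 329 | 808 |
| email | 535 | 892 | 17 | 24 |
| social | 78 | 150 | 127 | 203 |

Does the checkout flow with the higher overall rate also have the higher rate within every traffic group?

Search: the guest checkout 95/210 = 45.2%, Flow A 205/371 = 55.3% → Flow A
Direct: the guest checkout 19/72 = 26.4%, Flow A 329/808 = 40.7% → Flow A
Email: the guest checkout 535/892 = 60.0%, Flow A 17/24 = 70.8% → Flow A
Social: the guest checkout 78/150 = 52.0%, Flow A 127/203 = 62.6% → Flow A
Overall: the guest checkout 727/1324 = 54.9%, Flow A 678/1406 = 48.2% → the guest checkout
Flow A wins each traffic group but the guest checkout wins overall — the comparison reverses. Flow A's sessions skew toward direct, which has a lower base rate.

No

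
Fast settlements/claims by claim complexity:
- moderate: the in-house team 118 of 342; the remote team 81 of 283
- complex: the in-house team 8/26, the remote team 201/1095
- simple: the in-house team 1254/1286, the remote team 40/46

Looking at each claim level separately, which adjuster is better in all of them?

Moderate: the in-house team 118/342 = 34.5%, the remote team 81/283 = 28.6% → the in-house team
Complex: the in-house team 8/26 = 30.8%, the remote team 201/1095 = 18.4% → the in-house team
Simple: the in-house team 1254/1286 = 97.5%, the remote team 40/46 = 87.0% → the in-house team
The in-house team has the higher rate in all 3 groups.

the in-house team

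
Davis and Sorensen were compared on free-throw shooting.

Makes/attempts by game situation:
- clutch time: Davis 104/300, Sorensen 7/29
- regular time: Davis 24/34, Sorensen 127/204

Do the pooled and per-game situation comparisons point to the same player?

No

Clutch time: Davis 104/300 = 34.7%, Sorensen 7/29 = 24.1% → Davis
Regular time: Davis 24/34 = 70.6%, Sorensen 127/204 = 62.3% → Davis
Overall: Davis 128/334 = 38.3%, Sorensen 134/233 = 57.5% → Sorensen
Davis wins each game group but Sorensen wins overall — the comparison reverses. Davis's attempts skew toward clutch time, which has a lower base rate.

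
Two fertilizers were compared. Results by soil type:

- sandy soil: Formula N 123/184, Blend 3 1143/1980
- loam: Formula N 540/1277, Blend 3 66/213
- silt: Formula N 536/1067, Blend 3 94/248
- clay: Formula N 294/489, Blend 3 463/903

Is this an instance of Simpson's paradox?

Sandy soil: Formula N 123/184 = 66.8%, Blend 3 1143/1980 = 57.7% → Formula N
Loam: Formula N 540/1277 = 42.3%, Blend 3 66/213 = 31.0% → Formula N
Silt: Formula N 536/1067 = 50.2%, Blend 3 94/248 = 37.9% → Formula N
Clay: Formula N 294/489 = 60.1%, Blend 3 463/903 = 51.3% → Formula N
Overall: Formula N 1493/3017 = 49.5%, Blend 3 1766/3344 = 52.8% → Blend 3
Formula N wins each soil group but Blend 3 wins overall — the comparison reverses. Formula N's plots skew toward loam, which has a lower base rate.

Yes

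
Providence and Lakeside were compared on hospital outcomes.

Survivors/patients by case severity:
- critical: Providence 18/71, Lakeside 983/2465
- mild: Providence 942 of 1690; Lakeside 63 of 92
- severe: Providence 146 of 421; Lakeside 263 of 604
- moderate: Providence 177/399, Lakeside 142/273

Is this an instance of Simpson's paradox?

Critical: Providence 18/71 = 25.4%, Lakeside 983/2465 = 39.9% → Lakeside
Mild: Providence 942/1690 = 55.7%, Lakeside 63/92 = 68.5% → Lakeside
Severe: Providence 146/421 = 34.7%, Lakeside 263/604 = 43.5% → Lakeside
Moderate: Providence 177/399 = 44.4%, Lakeside 142/273 = 52.0% → Lakeside
Overall: Providence 1283/2581 = 49.7%, Lakeside 1451/3434 = 42.3% → Providence
Lakeside wins each case group but Providence wins overall — the comparison reverses. Lakeside's patients skew toward critical, which has a lower base rate.

Yes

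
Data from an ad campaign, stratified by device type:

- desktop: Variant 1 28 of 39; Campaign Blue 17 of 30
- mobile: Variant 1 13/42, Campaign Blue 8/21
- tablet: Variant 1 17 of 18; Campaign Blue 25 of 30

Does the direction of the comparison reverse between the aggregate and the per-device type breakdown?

No

Desktop: Variant 1 28/39 = 71.8%, Campaign Blue 17/30 = 56.7% → Variant 1
Mobile: Variant 1 13/42 = 31.0%, Campaign Blue 8/21 = 38.1% → Campaign Blue
Tablet: Variant 1 17/18 = 94.4%, Campaign Blue 25/30 = 83.3% → Variant 1
Overall: Variant 1 58/99 = 58.6%, Campaign Blue 50/81 = 61.7% → Campaign Blue
Neither sweeps: Variant 1 wins 2 of 3 groups, Campaign Blue wins 1. Campaign Blue wins overall but not every group — no Simpson reversal.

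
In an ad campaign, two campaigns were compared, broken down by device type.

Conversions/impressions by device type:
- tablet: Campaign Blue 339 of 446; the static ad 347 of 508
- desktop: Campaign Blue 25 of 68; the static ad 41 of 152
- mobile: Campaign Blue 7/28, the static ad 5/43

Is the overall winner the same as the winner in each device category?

Tablet: Campaign Blue 339/446 = 76.0%, the static ad 347/508 = 68.3% → Campaign Blue
Desktop: Campaign Blue 25/68 = 36.8%, the static ad 41/152 = 27.0% → Campaign Blue
Mobile: Campaign Blue 7/28 = 25.0%, the static ad 5/43 = 11.6% → Campaign Blue
Overall: Campaign Blue 371/542 = 68.5%, the static ad 393/703 = 55.9% → Campaign Blue
Campaign Blue wins overall and in every device group — no reversal.

Yes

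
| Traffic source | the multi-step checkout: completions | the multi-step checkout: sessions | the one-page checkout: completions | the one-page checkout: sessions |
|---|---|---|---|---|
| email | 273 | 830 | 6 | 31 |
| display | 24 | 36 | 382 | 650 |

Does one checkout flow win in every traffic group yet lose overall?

Email: the multi-step checkout 273/830 = 32.9%, the one-page checkout 6/31 = 19.4% → the multi-step checkout
Display: the multi-step checkout 24/36 = 66.7%, the one-page checkout 382/650 = 58.8% → the multi-step checkout
Overall: the multi-step checkout 297/866 = 34.3%, the one-page checkout 388/681 = 57.0% → the one-page checkout
The multi-step checkout wins each traffic group but the one-page checkout wins overall — the comparison reverses. The multi-step checkout's sessions skew toward email, which has a lower base rate.

Yes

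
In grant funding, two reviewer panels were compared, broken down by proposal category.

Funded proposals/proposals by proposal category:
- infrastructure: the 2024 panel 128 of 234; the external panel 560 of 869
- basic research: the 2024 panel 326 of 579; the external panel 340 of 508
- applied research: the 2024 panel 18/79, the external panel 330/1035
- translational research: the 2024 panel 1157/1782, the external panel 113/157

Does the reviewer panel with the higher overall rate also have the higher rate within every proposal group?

Infrastructure: the 2024 panel 128/234 = 54.7%, the external panel 560/869 = 64.4% → the external panel
Basic research: the 2024 panel 326/579 = 56.3%, the external panel 340/508 = 66.9% → the external panel
Applied research: the 2024 panel 18/79 = 22.8%, the external panel 330/1035 = 31.9% → the external panel
Translational research: the 2024 panel 1157/1782 = 64.9%, the external panel 113/157 = 72.0% → the external panel
Overall: the 2024 panel 1629/2674 = 60.9%, the external panel 1343/2569 = 52.3% → the 2024 panel
The external panel wins each proposal group but the 2024 panel wins overall — the comparison reverses. The external panel's proposals skew toward applied research, which has a lower base rate.

No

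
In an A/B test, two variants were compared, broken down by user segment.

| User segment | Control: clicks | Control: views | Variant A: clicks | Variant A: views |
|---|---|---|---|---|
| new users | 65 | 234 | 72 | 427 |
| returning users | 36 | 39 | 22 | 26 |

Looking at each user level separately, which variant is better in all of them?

New users: Control 65/234 = 27.8%, Variant A 72/427 = 16.9% → Control
Returning users: Control 36/39 = 92.3%, Variant A 22/26 = 84.6% → Control
Control has the higher rate in both groups.

Control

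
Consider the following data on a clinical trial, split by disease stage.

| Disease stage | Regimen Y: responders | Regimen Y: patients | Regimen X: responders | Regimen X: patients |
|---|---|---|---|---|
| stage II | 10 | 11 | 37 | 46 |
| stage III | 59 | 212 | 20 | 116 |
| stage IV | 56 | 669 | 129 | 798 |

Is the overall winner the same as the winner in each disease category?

No

Stage II: Regimen Y 10/11 = 90.9%, Regimen X 37/46 = 80.4% → Regimen Y
Stage III: Regimen Y 59/212 = 27.8%, Regimen X 20/116 = 17.2% → Regimen Y
Stage IV: Regimen Y 56/669 = 8.4%, Regimen X 129/798 = 16.2% → Regimen X
Overall: Regimen Y 125/892 = 14.0%, Regimen X 186/960 = 19.4% → Regimen X
Neither sweeps: Regimen Y wins 2 of 3 groups, Regimen X wins 1. Regimen X wins overall but not every group — no Simpson reversal.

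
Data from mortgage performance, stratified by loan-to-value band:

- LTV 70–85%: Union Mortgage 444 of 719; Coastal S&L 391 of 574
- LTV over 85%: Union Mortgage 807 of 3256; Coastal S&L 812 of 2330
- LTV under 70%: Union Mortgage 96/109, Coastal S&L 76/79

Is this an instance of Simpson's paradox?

LTV 70–85%: Union Mortgage 444/719 = 61.8%, Coastal S&L 391/574 = 68.1% → Coastal S&L
LTV over 85%: Union Mortgage 807/3256 = 24.8%, Coastal S&L 812/2330 = 34.8% → Coastal S&L
LTV under 70%: Union Mortgage 96/109 = 88.1%, Coastal S&L 76/79 = 96.2% → Coastal S&L
Overall: Union Mortgage 1347/4084 = 33.0%, Coastal S&L 1279/2983 = 42.9% → Coastal S&L
Coastal S&L wins overall and in every loan-to-value group — no reversal.

No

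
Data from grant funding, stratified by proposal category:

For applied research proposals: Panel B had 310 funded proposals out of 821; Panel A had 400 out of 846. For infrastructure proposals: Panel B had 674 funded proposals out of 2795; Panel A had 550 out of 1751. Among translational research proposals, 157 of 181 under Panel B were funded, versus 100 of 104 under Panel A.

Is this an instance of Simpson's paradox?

No

Applied research: Panel B 310/821 = 37.8%, Panel A 400/846 = 47.3% → Panel A
Infrastructure: Panel B 674/2795 = 24.1%, Panel A 550/1751 = 31.4% → Panel A
Translational research: Panel B 157/181 = 86.7%, Panel A 100/104 = 96.2% → Panel A
Overall: Panel B 1141/3797 = 30.1%, Panel A 1050/2701 = 38.9% → Panel A
Panel A wins overall and in every proposal group — no reversal.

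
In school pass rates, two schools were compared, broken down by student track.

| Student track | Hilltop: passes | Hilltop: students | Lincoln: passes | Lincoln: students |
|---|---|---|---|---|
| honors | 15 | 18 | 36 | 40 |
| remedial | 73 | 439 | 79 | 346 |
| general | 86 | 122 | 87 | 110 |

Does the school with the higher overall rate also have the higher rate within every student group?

Yes

Honors: Hilltop 15/18 = 83.3%, Lincoln 36/40 = 90.0% → Lincoln
Remedial: Hilltop 73/439 = 16.6%, Lincoln 79/346 = 22.8% → Lincoln
General: Hilltop 86/122 = 70.5%, Lincoln 87/110 = 79.1% → Lincoln
Overall: Hilltop 174/579 = 30.1%, Lincoln 202/496 = 40.7% → Lincoln
Lincoln wins overall and in every student group — no reversal.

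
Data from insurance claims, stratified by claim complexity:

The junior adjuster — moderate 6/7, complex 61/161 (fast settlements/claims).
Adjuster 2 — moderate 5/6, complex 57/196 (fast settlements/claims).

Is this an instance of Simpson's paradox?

Moderate: the junior adjuster 6/7 = 85.7%, Adjuster 2 5/6 = 83.3% → the junior adjuster
Complex: the junior adjuster 61/161 = 37.9%, Adjuster 2 57/196 = 29.1% → the junior adjuster
Overall: the junior adjuster 67/168 = 39.9%, Adjuster 2 62/202 = 30.7% → the junior adjuster
The junior adjuster wins overall and in every claim group — no reversal.

No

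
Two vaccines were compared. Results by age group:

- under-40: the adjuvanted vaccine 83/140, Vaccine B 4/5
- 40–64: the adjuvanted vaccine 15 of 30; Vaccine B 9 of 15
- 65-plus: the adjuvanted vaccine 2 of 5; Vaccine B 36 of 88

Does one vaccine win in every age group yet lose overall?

Yes

Under-40: the adjuvanted vaccine 83/140 = 59.3%, Vaccine B 4/5 = 80.0% → Vaccine B
40–64: the adjuvanted vaccine 15/30 = 50.0%, Vaccine B 9/15 = 60.0% → Vaccine B
65-plus: the adjuvanted vaccine 2/5 = 40.0%, Vaccine B 36/88 = 40.9% → Vaccine B
Overall: the adjuvanted vaccine 100/175 = 57.1%, Vaccine B 49/108 = 45.4% → the adjuvanted vaccine
Vaccine B wins each age group but the adjuvanted vaccine wins overall — the comparison reverses. Vaccine B's recipients skew toward 65-plus, which has a lower base rate.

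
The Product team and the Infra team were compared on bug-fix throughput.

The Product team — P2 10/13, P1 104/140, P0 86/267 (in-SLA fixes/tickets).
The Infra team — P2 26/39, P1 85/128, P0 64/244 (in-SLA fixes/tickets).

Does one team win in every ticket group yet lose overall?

No

P2: the Product team 10/13 = 76.9%, the Infra team 26/39 = 66.7% → the Product team
P1: the Product team 104/140 = 74.3%, the Infra team 85/128 = 66.4% → the Product team
P0: the Product team 86/267 = 32.2%, the Infra team 64/244 = 26.2% → the Product team
Overall: the Product team 200/420 = 47.6%, the Infra team 175/411 = 42.6% → the Product team
The Product team wins overall and in every ticket group — no reversal.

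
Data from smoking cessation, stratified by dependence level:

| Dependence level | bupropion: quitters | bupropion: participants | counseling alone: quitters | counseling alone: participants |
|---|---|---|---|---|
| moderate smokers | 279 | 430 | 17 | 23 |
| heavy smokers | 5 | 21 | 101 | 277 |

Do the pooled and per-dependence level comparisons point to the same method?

Moderate smokers: bupropion 279/430 = 64.9%, counseling alone 17/23 = 73.9% → counseling alone
Heavy smokers: bupropion 5/21 = 23.8%, counseling alone 101/277 = 36.5% → counseling alone
Overall: bupropion 284/451 = 63.0%, counseling alone 118/300 = 39.3% → bupropion
Counseling alone wins each dependence group but bupropion wins overall — the comparison reverses. Counseling alone's participants skew toward heavy smokers, which has a lower base rate.

No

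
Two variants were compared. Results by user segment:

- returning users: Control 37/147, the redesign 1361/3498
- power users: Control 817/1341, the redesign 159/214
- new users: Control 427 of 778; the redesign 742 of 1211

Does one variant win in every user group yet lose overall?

Yes

Returning users: Control 37/147 = 25.2%, the redesign 1361/3498 = 38.9% → the redesign
Power users: Control 817/1341 = 60.9%, the redesign 159/214 = 74.3% → the redesign
New users: Control 427/778 = 54.9%, the redesign 742/1211 = 61.3% → the redesign
Overall: Control 1281/2266 = 56.5%, the redesign 2262/4923 = 45.9% → Control
The redesign wins each user group but Control wins overall — the comparison reverses. The redesign's views skew toward returning users, which has a lower base rate.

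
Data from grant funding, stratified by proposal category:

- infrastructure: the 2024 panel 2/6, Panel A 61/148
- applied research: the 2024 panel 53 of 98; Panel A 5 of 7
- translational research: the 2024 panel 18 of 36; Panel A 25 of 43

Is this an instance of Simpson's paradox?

Infrastructure: the 2024 panel 2/6 = 33.3%, Panel A 61/148 = 41.2% → Panel A
Applied research: the 2024 panel 53/98 = 54.1%, Panel A 5/7 = 71.4% → Panel A
Translational research: the 2024 panel 18/36 = 50.0%, Panel A 25/43 = 58.1% → Panel A
Overall: the 2024 panel 73/140 = 52.1%, Panel A 91/198 = 46.0% → the 2024 panel
Panel A wins each proposal group but the 2024 panel wins overall — the comparison reverses. Panel A's proposals skew toward infrastructure, which has a lower base rate.

Yes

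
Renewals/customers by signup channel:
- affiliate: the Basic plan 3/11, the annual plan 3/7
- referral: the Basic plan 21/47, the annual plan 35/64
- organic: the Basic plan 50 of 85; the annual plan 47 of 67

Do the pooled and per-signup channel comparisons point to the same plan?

Yes

Affiliate: the Basic plan 3/11 = 27.3%, the annual plan 3/7 = 42.9% → the annual plan
Referral: the Basic plan 21/47 = 44.7%, the annual plan 35/64 = 54.7% → the annual plan
Organic: the Basic plan 50/85 = 58.8%, the annual plan 47/67 = 70.1% → the annual plan
Overall: the Basic plan 74/143 = 51.7%, the annual plan 85/138 = 61.6% → the annual plan
The annual plan wins overall and in every signup group — no reversal.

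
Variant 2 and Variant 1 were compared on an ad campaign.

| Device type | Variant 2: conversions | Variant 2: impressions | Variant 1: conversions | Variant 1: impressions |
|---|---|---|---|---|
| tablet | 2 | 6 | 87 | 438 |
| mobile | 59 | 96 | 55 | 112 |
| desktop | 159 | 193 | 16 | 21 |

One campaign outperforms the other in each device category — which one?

Variant 2

Tablet: Variant 2 2/6 = 33.3%, Variant 1 87/438 = 19.9% → Variant 2
Mobile: Variant 2 59/96 = 61.5%, Variant 1 55/112 = 49.1% → Variant 2
Desktop: Variant 2 159/193 = 82.4%, Variant 1 16/21 = 76.2% → Variant 2
Variant 2 has the higher rate in all 3 groups.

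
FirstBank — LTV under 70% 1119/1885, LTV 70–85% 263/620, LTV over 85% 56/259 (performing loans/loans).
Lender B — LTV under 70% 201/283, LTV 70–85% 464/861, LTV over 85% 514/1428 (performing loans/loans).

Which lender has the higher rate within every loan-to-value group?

LTV under 70%: FirstBank 1119/1885 = 59.4%, Lender B 201/283 = 71.0% → Lender B
LTV 70–85%: FirstBank 263/620 = 42.4%, Lender B 464/861 = 53.9% → Lender B
LTV over 85%: FirstBank 56/259 = 21.6%, Lender B 514/1428 = 36.0% → Lender B
Lender B has the higher rate in all 3 groups.

Lender B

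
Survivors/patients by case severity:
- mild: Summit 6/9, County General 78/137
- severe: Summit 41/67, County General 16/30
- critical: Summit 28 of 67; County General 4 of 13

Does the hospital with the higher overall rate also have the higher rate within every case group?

No

Mild: Summit 6/9 = 66.7%, County General 78/137 = 56.9% → Summit
Severe: Summit 41/67 = 61.2%, County General 16/30 = 53.3% → Summit
Critical: Summit 28/67 = 41.8%, County General 4/13 = 30.8% → Summit
Overall: Summit 75/143 = 52.4%, County General 98/180 = 54.4% → County General
Summit wins each case group but County General wins overall — the comparison reverses. Summit's patients skew toward critical, which has a lower base rate.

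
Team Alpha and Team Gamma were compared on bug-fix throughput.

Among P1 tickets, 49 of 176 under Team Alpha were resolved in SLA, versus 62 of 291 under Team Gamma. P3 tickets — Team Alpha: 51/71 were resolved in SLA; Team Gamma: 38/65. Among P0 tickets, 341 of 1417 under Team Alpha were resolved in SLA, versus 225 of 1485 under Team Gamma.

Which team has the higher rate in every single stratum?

Team Alpha

P1: Team Alpha 49/176 = 27.8%, Team Gamma 62/291 = 21.3% → Team Alpha
P3: Team Alpha 51/71 = 71.8%, Team Gamma 38/65 = 58.5% → Team Alpha
P0: Team Alpha 341/1417 = 24.1%, Team Gamma 225/1485 = 15.2% → Team Alpha
Team Alpha has the higher rate in all 3 groups.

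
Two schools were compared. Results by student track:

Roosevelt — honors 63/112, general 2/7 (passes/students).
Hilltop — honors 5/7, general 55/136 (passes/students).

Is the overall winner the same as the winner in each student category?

No

Honors: Roosevelt 63/112 = 56.2%, Hilltop 5/7 = 71.4% → Hilltop
General: Roosevelt 2/7 = 28.6%, Hilltop 55/136 = 40.4% → Hilltop
Overall: Roosevelt 65/119 = 54.6%, Hilltop 60/143 = 42.0% → Roosevelt
Hilltop wins each student group but Roosevelt wins overall — the comparison reverses. Hilltop's students skew toward general, which has a lower base rate.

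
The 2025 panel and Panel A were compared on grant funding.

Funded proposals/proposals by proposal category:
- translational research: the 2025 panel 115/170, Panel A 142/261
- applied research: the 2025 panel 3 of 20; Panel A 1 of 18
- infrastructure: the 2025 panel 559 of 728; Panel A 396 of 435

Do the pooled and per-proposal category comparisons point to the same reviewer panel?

Translational research: the 2025 panel 115/170 = 67.6%, Panel A 142/261 = 54.4% → the 2025 panel
Applied research: the 2025 panel 3/20 = 15.0%, Panel A 1/18 = 5.6% → the 2025 panel
Infrastructure: the 2025 panel 559/728 = 76.8%, Panel A 396/435 = 91.0% → Panel A
Overall: the 2025 panel 677/918 = 73.7%, Panel A 539/714 = 75.5% → Panel A
Neither sweeps: the 2025 panel wins 2 of 3 groups, Panel A wins 1. Panel A wins overall but not every group — no Simpson reversal.

No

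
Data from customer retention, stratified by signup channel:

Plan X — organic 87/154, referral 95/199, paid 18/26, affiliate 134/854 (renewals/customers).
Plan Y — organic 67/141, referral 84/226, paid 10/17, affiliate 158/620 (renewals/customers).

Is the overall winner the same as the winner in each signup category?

No

Organic: Plan X 87/154 = 56.5%, Plan Y 67/141 = 47.5% → Plan X
Referral: Plan X 95/199 = 47.7%, Plan Y 84/226 = 37.2% → Plan X
Paid: Plan X 18/26 = 69.2%, Plan Y 10/17 = 58.8% → Plan X
Affiliate: Plan X 134/854 = 15.7%, Plan Y 158/620 = 25.5% → Plan Y
Overall: Plan X 334/1233 = 27.1%, Plan Y 319/1004 = 31.8% → Plan Y
Neither sweeps: Plan X wins 3 of 4 groups, Plan Y wins 1. Plan Y wins overall but not every group — no Simpson reversal.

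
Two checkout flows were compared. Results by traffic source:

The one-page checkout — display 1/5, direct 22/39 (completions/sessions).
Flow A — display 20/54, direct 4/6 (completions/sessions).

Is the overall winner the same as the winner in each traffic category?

No

Display: the one-page checkout 1/5 = 20.0%, Flow A 20/54 = 37.0% → Flow A
Direct: the one-page checkout 22/39 = 56.4%, Flow A 4/6 = 66.7% → Flow A
Overall: the one-page checkout 23/44 = 52.3%, Flow A 24/60 = 40.0% → the one-page checkout
Flow A wins each traffic group but the one-page checkout wins overall — the comparison reverses. Flow A's sessions skew toward display, which has a lower base rate.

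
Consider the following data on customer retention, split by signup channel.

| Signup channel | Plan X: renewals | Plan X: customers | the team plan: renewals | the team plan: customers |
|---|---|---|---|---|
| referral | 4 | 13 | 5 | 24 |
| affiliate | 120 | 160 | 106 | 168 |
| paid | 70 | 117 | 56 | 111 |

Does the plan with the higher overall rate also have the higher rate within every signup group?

Yes

Referral: Plan X 4/13 = 30.8%, the team plan 5/24 = 20.8% → Plan X
Affiliate: Plan X 120/160 = 75.0%, the team plan 106/168 = 63.1% → Plan X
Paid: Plan X 70/117 = 59.8%, the team plan 56/111 = 50.5% → Plan X
Overall: Plan X 194/290 = 66.9%, the team plan 167/303 = 55.1% → Plan X
Plan X wins overall and in every signup group — no reversal.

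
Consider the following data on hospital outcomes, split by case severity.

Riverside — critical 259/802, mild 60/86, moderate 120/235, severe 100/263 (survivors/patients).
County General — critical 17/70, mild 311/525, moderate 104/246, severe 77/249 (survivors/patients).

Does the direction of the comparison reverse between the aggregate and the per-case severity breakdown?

Critical: Riverside 259/802 = 32.3%, County General 17/70 = 24.3% → Riverside
Mild: Riverside 60/86 = 69.8%, County General 311/525 = 59.2% → Riverside
Moderate: Riverside 120/235 = 51.1%, County General 104/246 = 42.3% → Riverside
Severe: Riverside 100/263 = 38.0%, County General 77/249 = 30.9% → Riverside
Overall: Riverside 539/1386 = 38.9%, County General 509/1090 = 46.7% → County General
Riverside wins each case group but County General wins overall — the comparison reverses. Riverside's patients skew toward critical, which has a lower base rate.

Yes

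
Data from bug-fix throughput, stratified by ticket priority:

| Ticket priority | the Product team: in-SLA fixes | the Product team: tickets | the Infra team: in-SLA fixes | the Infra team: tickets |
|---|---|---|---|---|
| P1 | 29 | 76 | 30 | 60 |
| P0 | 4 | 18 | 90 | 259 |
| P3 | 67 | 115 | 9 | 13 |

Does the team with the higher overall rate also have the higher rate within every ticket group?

P1: the Product team 29/76 = 38.2%, the Infra team 30/60 = 50.0% → the Infra team
P0: the Product team 4/18 = 22.2%, the Infra team 90/259 = 34.7% → the Infra team
P3: the Product team 67/115 = 58.3%, the Infra team 9/13 = 69.2% → the Infra team
Overall: the Product team 100/209 = 47.8%, the Infra team 129/332 = 38.9% → the Product team
The Infra team wins each ticket group but the Product team wins overall — the comparison reverses. The Infra team's tickets skew toward P0, which has a lower base rate.

No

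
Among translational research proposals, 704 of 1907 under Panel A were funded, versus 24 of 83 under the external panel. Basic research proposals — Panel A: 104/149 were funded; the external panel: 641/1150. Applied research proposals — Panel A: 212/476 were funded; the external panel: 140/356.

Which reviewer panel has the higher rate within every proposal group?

Translational research: Panel A 704/1907 = 36.9%, the external panel 24/83 = 28.9% → Panel A
Basic research: Panel A 104/149 = 69.8%, the external panel 641/1150 = 55.7% → Panel A
Applied research: Panel A 212/476 = 44.5%, the external panel 140/356 = 39.3% → Panel A
Panel A has the higher rate in all 3 groups.

Panel A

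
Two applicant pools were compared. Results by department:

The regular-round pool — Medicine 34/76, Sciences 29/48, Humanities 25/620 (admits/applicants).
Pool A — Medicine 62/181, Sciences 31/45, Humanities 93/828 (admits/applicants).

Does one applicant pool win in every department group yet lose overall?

No

Medicine: the regular-round pool 34/76 = 44.7%, Pool A 62/181 = 34.3% → the regular-round pool
Sciences: the regular-round pool 29/48 = 60.4%, Pool A 31/45 = 68.9% → Pool A
Humanities: the regular-round pool 25/620 = 4.0%, Pool A 93/828 = 11.2% → Pool A
Overall: the regular-round pool 88/744 = 11.8%, Pool A 186/1054 = 17.6% → Pool A
Neither sweeps: the regular-round pool wins 1 of 3 groups, Pool A wins 2. Pool A wins overall but not every group — no Simpson reversal.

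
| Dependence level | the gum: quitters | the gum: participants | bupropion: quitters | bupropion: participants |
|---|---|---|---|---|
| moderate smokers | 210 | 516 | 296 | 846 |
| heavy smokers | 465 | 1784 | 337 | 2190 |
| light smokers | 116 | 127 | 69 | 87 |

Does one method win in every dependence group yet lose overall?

No

Moderate smokers: the gum 210/516 = 40.7%, bupropion 296/846 = 35.0% → the gum
Heavy smokers: the gum 465/1784 = 26.1%, bupropion 337/2190 = 15.4% → the gum
Light smokers: the gum 116/127 = 91.3%, bupropion 69/87 = 79.3% → the gum
Overall: the gum 791/2427 = 32.6%, bupropion 702/3123 = 22.5% → the gum
The gum wins overall and in every dependence group — no reversal.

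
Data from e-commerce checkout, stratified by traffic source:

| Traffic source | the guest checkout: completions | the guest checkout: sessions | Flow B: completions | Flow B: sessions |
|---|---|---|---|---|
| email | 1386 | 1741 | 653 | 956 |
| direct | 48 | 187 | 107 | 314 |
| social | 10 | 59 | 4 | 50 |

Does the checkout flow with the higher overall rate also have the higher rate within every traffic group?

No

Email: the guest checkout 1386/1741 = 79.6%, Flow B 653/956 = 68.3% → the guest checkout
Direct: the guest checkout 48/187 = 25.7%, Flow B 107/314 = 34.1% → Flow B
Social: the guest checkout 10/59 = 16.9%, Flow B 4/50 = 8.0% → the guest checkout
Overall: the guest checkout 1444/1987 = 72.7%, Flow B 764/1320 = 57.9% → the guest checkout
Neither sweeps: the guest checkout wins 2 of 3 groups, Flow B wins 1. The guest checkout wins overall but not every group — no Simpson reversal.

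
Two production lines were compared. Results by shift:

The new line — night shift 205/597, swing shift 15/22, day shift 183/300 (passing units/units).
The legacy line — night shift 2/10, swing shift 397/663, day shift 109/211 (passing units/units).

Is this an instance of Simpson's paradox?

Yes

Night shift: the new line 205/597 = 34.3%, the legacy line 2/10 = 20.0% → the new line
Swing shift: the new line 15/22 = 68.2%, the legacy line 397/663 = 59.9% → the new line
Day shift: the new line 183/300 = 61.0%, the legacy line 109/211 = 51.7% → the new line
Overall: the new line 403/919 = 43.9%, the legacy line 508/884 = 57.5% → the legacy line
The new line wins each shift group but the legacy line wins overall — the comparison reverses. The new line's units skew toward night shift, which has a lower base rate.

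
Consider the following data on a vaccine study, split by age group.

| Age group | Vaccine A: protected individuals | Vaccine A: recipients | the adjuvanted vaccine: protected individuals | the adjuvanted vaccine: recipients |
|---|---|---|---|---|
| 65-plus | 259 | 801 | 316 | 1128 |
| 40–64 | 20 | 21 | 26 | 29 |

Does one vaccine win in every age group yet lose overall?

65-plus: Vaccine A 259/801 = 32.3%, the adjuvanted vaccine 316/1128 = 28.0% → Vaccine A
40–64: Vaccine A 20/21 = 95.2%, the adjuvanted vaccine 26/29 = 89.7% → Vaccine A
Overall: Vaccine A 279/822 = 33.9%, the adjuvanted vaccine 342/1157 = 29.6% → Vaccine A
Vaccine A wins overall and in every age group — no reversal.

No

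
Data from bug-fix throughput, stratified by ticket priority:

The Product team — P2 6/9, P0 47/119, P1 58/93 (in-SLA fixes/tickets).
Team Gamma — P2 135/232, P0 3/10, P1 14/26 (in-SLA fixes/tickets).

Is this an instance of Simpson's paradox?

P2: the Product team 6/9 = 66.7%, Team Gamma 135/232 = 58.2% → the Product team
P0: the Product team 47/119 = 39.5%, Team Gamma 3/10 = 30.0% → the Product team
P1: the Product team 58/93 = 62.4%, Team Gamma 14/26 = 53.8% → the Product team
Overall: the Product team 111/221 = 50.2%, Team Gamma 152/268 = 56.7% → Team Gamma
The Product team wins each ticket group but Team Gamma wins overall — the comparison reverses. The Product team's tickets skew toward P0, which has a lower base rate.

Yes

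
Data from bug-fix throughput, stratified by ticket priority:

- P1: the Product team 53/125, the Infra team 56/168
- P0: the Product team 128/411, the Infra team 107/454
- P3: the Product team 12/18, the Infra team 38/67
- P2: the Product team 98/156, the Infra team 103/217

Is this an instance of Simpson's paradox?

P1: the Product team 53/125 = 42.4%, the Infra team 56/168 = 33.3% → the Product team
P0: the Product team 128/411 = 31.1%, the Infra team 107/454 = 23.6% → the Product team
P3: the Product team 12/18 = 66.7%, the Infra team 38/67 = 56.7% → the Product team
P2: the Product team 98/156 = 62.8%, the Infra team 103/217 = 47.5% → the Product team
Overall: the Product team 291/710 = 41.0%, the Infra team 304/906 = 33.6% → the Product team
The Product team wins overall and in every ticket group — no reversal.

No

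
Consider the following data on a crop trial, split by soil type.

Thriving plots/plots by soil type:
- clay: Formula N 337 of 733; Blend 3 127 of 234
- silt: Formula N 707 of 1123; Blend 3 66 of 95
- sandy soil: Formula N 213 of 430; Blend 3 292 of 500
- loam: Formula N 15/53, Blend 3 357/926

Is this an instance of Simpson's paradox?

Yes

Clay: Formula N 337/733 = 46.0%, Blend 3 127/234 = 54.3% → Blend 3
Silt: Formula N 707/1123 = 63.0%, Blend 3 66/95 = 69.5% → Blend 3
Sandy soil: Formula N 213/430 = 49.5%, Blend 3 292/500 = 58.4% → Blend 3
Loam: Formula N 15/53 = 28.3%, Blend 3 357/926 = 38.6% → Blend 3
Overall: Formula N 1272/2339 = 54.4%, Blend 3 842/1755 = 48.0% → Formula N
Blend 3 wins each soil group but Formula N wins overall — the comparison reverses. Blend 3's plots skew toward loam, which has a lower base rate.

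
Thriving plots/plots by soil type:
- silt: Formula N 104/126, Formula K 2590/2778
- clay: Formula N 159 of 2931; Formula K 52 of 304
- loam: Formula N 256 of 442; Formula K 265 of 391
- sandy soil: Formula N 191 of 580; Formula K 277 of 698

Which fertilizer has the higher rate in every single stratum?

Formula K

Silt: Formula N 104/126 = 82.5%, Formula K 2590/2778 = 93.2% → Formula K
Clay: Formula N 159/2931 = 5.4%, Formula K 52/304 = 17.1% → Formula K
Loam: Formula N 256/442 = 57.9%, Formula K 265/391 = 67.8% → Formula K
Sandy soil: Formula N 191/580 = 32.9%, Formula K 277/698 = 39.7% → Formula K
Formula K has the higher rate in all 4 groups.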